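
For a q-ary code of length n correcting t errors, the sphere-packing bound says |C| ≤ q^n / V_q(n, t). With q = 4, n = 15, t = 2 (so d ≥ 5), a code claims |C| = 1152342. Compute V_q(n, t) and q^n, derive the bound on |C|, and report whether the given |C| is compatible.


V_q(n, t) = 991, q^n = 1073741824, Hamming bound = 1083493, |C| = 1152342 > bound (violated).

Step 1: Compute V_q(n, t) = Σ_{j=0}^2 C(n, j) (q−1)^j.
  j = 0: C(15,0)·(3)^0 = 1·1 = 1.
  j = 1: C(15,1)·(3)^1 = 15·3 = 45.
  j = 2: C(15,2)·(3)^2 = 105·9 = 945.
  V_q(n, t) = 1 + 45 + 945 = 991.
Step 2: q^n = 4^15 = 1073741824.
Step 3: Hamming bound ⌊q^n / V_q(n,t)⌋ = ⌊1073741824/991⌋ = 1083493.
Step 4: Compare |C| = 1152342 to 1083493: violated.
The claimed |C| lies above the Hamming bound, so no 4-ary code of length 15 with d ≥ 5 can have 1152342 codewords.


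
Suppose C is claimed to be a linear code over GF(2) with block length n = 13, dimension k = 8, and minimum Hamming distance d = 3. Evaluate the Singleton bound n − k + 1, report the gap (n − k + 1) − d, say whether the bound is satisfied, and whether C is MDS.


Singleton RHS = n − k + 1 = 6, slack = 3, bound satisfied, not MDS.

Singleton bound: d ≤ n − k + 1.
Here n = 13, k = 8, so n − k + 1 = 6.
Given d = 3, check d ≤ 6: YES.
Slack = (n − k + 1) − d = 3.
The code is NOT MDS (slack = 3 > 0).
Description: the claimed parameters are [13, 8, 3]_2; such a code would be non-MDS.


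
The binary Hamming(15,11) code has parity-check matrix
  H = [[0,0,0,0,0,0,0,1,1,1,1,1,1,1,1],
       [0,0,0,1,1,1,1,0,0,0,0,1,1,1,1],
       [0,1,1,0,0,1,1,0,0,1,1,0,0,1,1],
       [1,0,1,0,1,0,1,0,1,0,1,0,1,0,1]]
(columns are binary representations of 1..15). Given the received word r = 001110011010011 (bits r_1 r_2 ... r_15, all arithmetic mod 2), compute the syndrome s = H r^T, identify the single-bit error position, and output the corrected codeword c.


s = (1, 0, 0, 1)^T, error position = 9, corrected codeword c = 001110010010011

Compute s = H r^T mod 2 one row at a time:
  s_1 = 1 + 1 + 0 + 1 + 0 + 0 + 1 + 1 = 5 ≡ 1 (mod 2).
  s_2 = 1 + 1 + 0 + 0 + 0 + 0 + 1 + 1 = 4 ≡ 0 (mod 2).
  s_3 = 0 + 1 + 0 + 0 + 0 + 1 + 1 + 1 = 4 ≡ 0 (mod 2).
  s_4 = 0 + 1 + 1 + 0 + 1 + 1 + 0 + 1 = 5 ≡ 1 (mod 2).
s = (1, 0, 0, 1)^T — this equals column 9 of H (binary 1001), so error is at position 9.
Correct: flip bit 9 of r = 001110011010011 to get c = 001110010010011.


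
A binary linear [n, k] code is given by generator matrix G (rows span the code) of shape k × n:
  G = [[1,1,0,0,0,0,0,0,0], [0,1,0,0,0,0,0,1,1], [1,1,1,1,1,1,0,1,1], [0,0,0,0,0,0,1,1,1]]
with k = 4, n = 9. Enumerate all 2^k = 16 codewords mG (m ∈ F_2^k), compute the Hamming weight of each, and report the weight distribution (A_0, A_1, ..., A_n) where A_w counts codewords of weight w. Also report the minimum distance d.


Weight distribution: A_0 = 1, A_2 = 3, A_3 = 3, A_5 = 4, A_6 = 1, A_7 = 1, A_8 = 3. Minimum distance d = 2.

Enumerate all 2^4 = 16 messages m ∈ F_2^4.
For each, compute codeword c = mG in F_2^9, then tally its weight.
  m = 0000 → c = 000000000, weight = 0.
  m = 1000 → c = 110000000, weight = 2.
  m = 0100 → c = 010000011, weight = 3.
  m = 1100 → c = 100000011, weight = 3.
  m = 0010 → c = 111111011, weight = 8.
  m = 1010 → c = 001111011, weight = 6.
  m = 0110 → c = 101111000, weight = 5.
  m = 1110 → c = 011111000, weight = 5.
  m = 0001 → c = 000000111, weight = 3.
  m = 1001 → c = 110000111, weight = 5.
  m = 0101 → c = 010000100, weight = 2.
  m = 1101 → c = 100000100, weight = 2.
  m = 0011 → c = 111111100, weight = 7.
  m = 1011 → c = 001111100, weight = 5.
  m = 0111 → c = 101111111, weight = 8.
  m = 1111 → c = 011111111, weight = 8.
Tally weights:
  weight 0: 1 codewords.
  weight 2: 3 codewords.
  weight 3: 3 codewords.
  weight 5: 4 codewords.
  weight 6: 1 codewords.
  weight 7: 1 codewords.
  weight 8: 3 codewords.
Minimum distance d = smallest w > 0 with A_w > 0 = 2.
Sanity: Σ A_w = 16 = 2^4 = 16 ✓.


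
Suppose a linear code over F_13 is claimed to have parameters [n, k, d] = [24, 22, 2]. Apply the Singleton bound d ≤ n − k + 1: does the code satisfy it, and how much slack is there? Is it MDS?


Singleton RHS = n − k + 1 = 3, slack = 1, bound satisfied, not MDS.

Singleton bound: d ≤ n − k + 1.
Here n = 24, k = 22, so n − k + 1 = 3.
Given d = 2, check d ≤ 3: YES.
Slack = (n − k + 1) − d = 1.
The code is NOT MDS (slack = 1 > 0).
Description: the claimed parameters are [24, 22, 2]_13; such a code would be non-MDS.


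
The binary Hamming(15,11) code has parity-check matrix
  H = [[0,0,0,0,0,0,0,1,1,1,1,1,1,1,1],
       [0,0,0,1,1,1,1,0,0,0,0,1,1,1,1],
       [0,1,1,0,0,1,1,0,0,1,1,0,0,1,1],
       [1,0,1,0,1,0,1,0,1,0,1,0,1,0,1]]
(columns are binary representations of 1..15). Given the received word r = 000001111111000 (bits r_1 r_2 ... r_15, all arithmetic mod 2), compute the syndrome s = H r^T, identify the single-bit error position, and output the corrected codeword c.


s = (1, 1, 0, 1)^T, error position = 13, corrected codeword c = 000001111111100

Compute s = H r^T mod 2 one row at a time:
  s_1 = 1 + 1 + 1 + 1 + 1 + 0 + 0 + 0 = 5 ≡ 1 (mod 2).
  s_2 = 0 + 0 + 1 + 1 + 1 + 0 + 0 + 0 = 3 ≡ 1 (mod 2).
  s_3 = 0 + 0 + 1 + 1 + 1 + 1 + 0 + 0 = 4 ≡ 0 (mod 2).
  s_4 = 0 + 0 + 0 + 1 + 1 + 1 + 0 + 0 = 3 ≡ 1 (mod 2).
s = (1, 1, 0, 1)^T — this equals column 13 of H (binary 1101), so error is at position 13.
Correct: flip bit 13 of r = 000001111111000 to get c = 000001111111100.


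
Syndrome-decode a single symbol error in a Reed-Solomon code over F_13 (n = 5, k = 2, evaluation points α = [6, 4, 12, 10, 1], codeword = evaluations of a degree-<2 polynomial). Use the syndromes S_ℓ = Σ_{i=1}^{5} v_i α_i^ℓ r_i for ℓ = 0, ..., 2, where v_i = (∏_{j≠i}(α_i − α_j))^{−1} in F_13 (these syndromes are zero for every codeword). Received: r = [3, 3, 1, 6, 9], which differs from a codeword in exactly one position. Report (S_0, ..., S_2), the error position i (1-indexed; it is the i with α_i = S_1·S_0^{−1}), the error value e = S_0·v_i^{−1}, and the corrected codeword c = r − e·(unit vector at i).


S = (9, 10, 1), error at position 2, error magnitude e = 8, c = [3, 8, 1, 6, 9].

Step 1: column multipliers v_i = (∏_{j≠i}(α_i − α_j))^{−1} mod 13.
  i = 1 (α = 6): (6−4)(6−12)(6−10)(6−1) = 2·(−6)·(−4)·5 = 240 ≡ 6, so v_1 = 6^{−1} = 11 (mod 13).
  i = 2 (α = 4): (4−6)(4−12)(4−10)(4−1) = (−2)·(−8)·(−6)·3 = −288 ≡ 11, so v_2 = 11^{−1} = 6 (mod 13).
  i = 3 (α = 12): (12−6)(12−4)(12−10)(12−1) = 6·8·2·11 = 1056 ≡ 3, so v_3 = 3^{−1} = 9 (mod 13).
  i = 4 (α = 10): (10−6)(10−4)(10−12)(10−1) = 4·6·(−2)·9 = −432 ≡ 10, so v_4 = 10^{−1} = 4 (mod 13).
  i = 5 (α = 1): (1−6)(1−4)(1−12)(1−10) = (−5)·(−3)·(−11)·(−9) = 1485 ≡ 3, so v_5 = 3^{−1} = 9 (mod 13).
  v = [11, 6, 9, 4, 9].
Step 2: syndromes of r = [3, 3, 1, 6, 9] (all sums mod 13).
  S_0 = Σ v_i r_i = 11·3 + 6·3 + 9·1 + 4·6 + 9·9 = 165 ≡ 9.
  S_1 = Σ v_i α_i r_i = 11·6·3 + 6·4·3 + 9·12·1 + 4·10·6 + 9·1·9 = 699 ≡ 10.
  α_i^2 mod 13 = [10, 3, 1, 9, 1].
  S_2 = Σ v_i α_i^2 r_i = 11·10·3 + 6·3·3 + 9·1·1 + 4·9·6 + 9·1·9 = 690 ≡ 1.
  S = (9, 10, 1) ≠ 0, so r is not a codeword (an error is present).
Step 3: locate the error. For a single error e at position i, S_ℓ = v_i·e·α_i^ℓ, so α_err = S_1/S_0.
  S_0^{−1} = 9^{−1} = 3 (mod 13), so α_err = 10·3 = 30 ≡ 4 = α_2. Error position i = 2.
  Consistency check: S_2/S_1 = 1·4 = 4 ≡ 4 = α_err ✓ (single-error assumption holds).
Step 4: error magnitude e = S_0/v_2 = S_0·∏_{j≠2}(α_2 − α_j) = 9·11 = 99 ≡ 8 (mod 13).
Step 5: correct position 2: c_2 = r_2 − e = 3 − 8 ≡ 8 (mod 13). Hence c = [3, 8, 1, 6, 9].
  Check: interpolating c through the α_i gives m(x) = 5 + 4·x (degree < 2) with m(α_i) = c_i for every i, so c is indeed a codeword.


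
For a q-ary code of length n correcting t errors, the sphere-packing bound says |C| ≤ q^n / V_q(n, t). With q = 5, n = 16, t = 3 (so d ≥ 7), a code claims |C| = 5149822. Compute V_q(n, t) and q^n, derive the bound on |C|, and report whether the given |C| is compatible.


V_q(n, t) = 37825, q^n = 152587890625, Hamming bound = 4034048, |C| = 5149822 > bound (violated).

Step 1: Compute V_q(n, t) = Σ_{j=0}^3 C(n, j) (q−1)^j.
  j = 0: C(16,0)·(4)^0 = 1·1 = 1.
  j = 1: C(16,1)·(4)^1 = 16·4 = 64.
  j = 2: C(16,2)·(4)^2 = 120·16 = 1920.
  j = 3: C(16,3)·(4)^3 = 560·64 = 35840.
  V_q(n, t) = 1 + 64 + 1920 + 35840 = 37825.
Step 2: q^n = 5^16 = 152587890625.
Step 3: Hamming bound ⌊q^n / V_q(n,t)⌋ = ⌊152587890625/37825⌋ = 4034048.
Step 4: Compare |C| = 5149822 to 4034048: violated.
The claimed |C| lies above the Hamming bound, so no 5-ary code of length 16 with d ≥ 7 can have 5149822 codewords.


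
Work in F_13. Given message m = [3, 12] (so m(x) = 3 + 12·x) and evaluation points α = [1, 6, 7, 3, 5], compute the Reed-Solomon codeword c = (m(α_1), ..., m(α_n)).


c = [2, 10, 9, 0, 11]

Message polynomial: m(x) = 3 + 12·x (mod 13).
For each evaluation point α_i, compute m(α_i) mod 13:
  α_1 = 1: Horner steps 12 → 2, so m(1) = 2.
  α_2 = 6: Horner steps 12 → 10, so m(6) = 10.
  α_3 = 7: Horner steps 12 → 9, so m(7) = 9.
  α_4 = 3: Horner steps 12 → 0, so m(3) = 0.
  α_5 = 5: Horner steps 12 → 11, so m(5) = 11.
Codeword c = [2, 10, 9, 0, 11] ∈ F_13^5.


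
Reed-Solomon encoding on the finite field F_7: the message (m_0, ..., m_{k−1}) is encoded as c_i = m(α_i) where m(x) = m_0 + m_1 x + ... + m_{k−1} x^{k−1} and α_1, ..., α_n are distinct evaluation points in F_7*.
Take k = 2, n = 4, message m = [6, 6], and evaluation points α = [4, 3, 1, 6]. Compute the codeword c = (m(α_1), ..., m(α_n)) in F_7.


c = [2, 3, 5, 0]

Message polynomial: m(x) = 6 + 6·x (mod 7).
For each evaluation point α_i, compute m(α_i) mod 7:
  α_1 = 4: Horner steps 6 → 2, so m(4) = 2.
  α_2 = 3: Horner steps 6 → 3, so m(3) = 3.
  α_3 = 1: Horner steps 6 → 5, so m(1) = 5.
  α_4 = 6: Horner steps 6 → 0, so m(6) = 0.
Codeword c = [2, 3, 5, 0] ∈ F_7^4.


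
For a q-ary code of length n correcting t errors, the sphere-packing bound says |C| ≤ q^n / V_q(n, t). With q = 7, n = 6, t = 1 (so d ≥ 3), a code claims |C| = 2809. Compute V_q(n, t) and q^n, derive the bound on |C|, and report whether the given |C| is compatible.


V_q(n, t) = 37, q^n = 117649, Hamming bound = 3179, |C| = 2809 ≤ bound (satisfied).

Step 1: Compute V_q(n, t) = Σ_{j=0}^1 C(n, j) (q−1)^j.
  j = 0: C(6,0)·(6)^0 = 1·1 = 1.
  j = 1: C(6,1)·(6)^1 = 6·6 = 36.
  V_q(n, t) = 1 + 36 = 37.
Step 2: q^n = 7^6 = 117649.
Step 3: Hamming bound ⌊q^n / V_q(n,t)⌋ = ⌊117649/37⌋ = 3179.
Step 4: Compare |C| = 2809 to 3179: satisfied.
The claimed |C| lies below the Hamming bound.


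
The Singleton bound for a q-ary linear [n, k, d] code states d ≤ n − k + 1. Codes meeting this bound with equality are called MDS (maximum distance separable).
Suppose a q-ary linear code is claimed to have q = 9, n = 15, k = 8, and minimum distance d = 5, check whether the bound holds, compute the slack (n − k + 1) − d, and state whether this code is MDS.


Singleton RHS = n − k + 1 = 8, slack = 3, bound satisfied, not MDS.

Singleton bound: d ≤ n − k + 1.
Here n = 15, k = 8, so n − k + 1 = 8.
Given d = 5, check d ≤ 8: YES.
Slack = (n − k + 1) − d = 3.
The code is NOT MDS (slack = 3 > 0).
Description: the claimed parameters are [15, 8, 5]_9; such a code would be non-MDS.


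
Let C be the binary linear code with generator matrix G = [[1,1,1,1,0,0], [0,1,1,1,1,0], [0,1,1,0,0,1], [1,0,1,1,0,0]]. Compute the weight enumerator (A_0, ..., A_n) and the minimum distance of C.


Weight distribution: A_0 = 1, A_1 = 1, A_2 = 2, A_3 = 6, A_4 = 5, A_5 = 1. Minimum distance d = 1.

Enumerate all 2^4 = 16 messages m ∈ F_2^4.
For each, compute codeword c = mG in F_2^6, then tally its weight.
  m = 0000 → c = 000000, weight = 0.
  m = 1000 → c = 111100, weight = 4.
  m = 0100 → c = 011110, weight = 4.
  m = 1100 → c = 100010, weight = 2.
  m = 0010 → c = 011001, weight = 3.
  m = 1010 → c = 100101, weight = 3.
  m = 0110 → c = 000111, weight = 3.
  m = 1110 → c = 111011, weight = 5.
  m = 0001 → c = 101100, weight = 3.
  m = 1001 → c = 010000, weight = 1.
  m = 0101 → c = 110010, weight = 3.
  m = 1101 → c = 001110, weight = 3.
  m = 0011 → c = 110101, weight = 4.
  m = 1011 → c = 001001, weight = 2.
  m = 0111 → c = 101011, weight = 4.
  m = 1111 → c = 010111, weight = 4.
Tally weights:
  weight 0: 1 codewords.
  weight 1: 1 codewords.
  weight 2: 2 codewords.
  weight 3: 6 codewords.
  weight 4: 5 codewords.
  weight 5: 1 codewords.
Minimum distance d = smallest w > 0 with A_w > 0 = 1.
Sanity: Σ A_w = 16 = 2^4 = 16 ✓.


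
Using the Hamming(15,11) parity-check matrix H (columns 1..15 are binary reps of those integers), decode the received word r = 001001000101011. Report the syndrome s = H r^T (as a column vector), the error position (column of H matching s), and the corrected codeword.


s = (0, 0, 1, 0)^T, error position = 2, corrected codeword c = 011001000101011

Compute s = H r^T mod 2 one row at a time:
  s_1 = 0 + 0 + 1 + 0 + 1 + 0 + 1 + 1 = 4 ≡ 0 (mod 2).
  s_2 = 0 + 0 + 1 + 0 + 1 + 0 + 1 + 1 = 4 ≡ 0 (mod 2).
  s_3 = 0 + 1 + 1 + 0 + 1 + 0 + 1 + 1 = 5 ≡ 1 (mod 2).
  s_4 = 0 + 1 + 0 + 0 + 0 + 0 + 0 + 1 = 2 ≡ 0 (mod 2).
s = (0, 0, 1, 0)^T — this equals column 2 of H (binary 0010), so error is at position 2.
Correct: flip bit 2 of r = 001001000101011 to get c = 011001000101011.


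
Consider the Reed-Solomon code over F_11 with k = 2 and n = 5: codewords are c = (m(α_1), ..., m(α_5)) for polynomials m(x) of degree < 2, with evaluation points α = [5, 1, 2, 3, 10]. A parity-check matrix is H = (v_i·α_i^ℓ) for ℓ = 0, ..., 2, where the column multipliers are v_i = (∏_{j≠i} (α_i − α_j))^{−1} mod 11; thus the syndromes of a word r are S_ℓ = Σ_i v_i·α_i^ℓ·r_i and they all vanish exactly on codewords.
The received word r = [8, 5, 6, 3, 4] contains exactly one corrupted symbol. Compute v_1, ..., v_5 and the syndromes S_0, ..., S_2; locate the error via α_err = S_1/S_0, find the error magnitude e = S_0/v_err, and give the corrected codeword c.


S = (3, 3, 3), error at position 2, error magnitude e = 7, c = [8, 9, 6, 3, 4].

Step 1: column multipliers v_i = (∏_{j≠i}(α_i − α_j))^{−1} mod 11.
  i = 1 (α = 5): (5−1)(5−2)(5−3)(5−10) = 4·3·2·(−5) = −120 ≡ 1, so v_1 = 1^{−1} = 1 (mod 11).
  i = 2 (α = 1): (1−5)(1−2)(1−3)(1−10) = (−4)·(−1)·(−2)·(−9) = 72 ≡ 6, so v_2 = 6^{−1} = 2 (mod 11).
  i = 3 (α = 2): (2−5)(2−1)(2−3)(2−10) = (−3)·1·(−1)·(−8) = −24 ≡ 9, so v_3 = 9^{−1} = 5 (mod 11).
  i = 4 (α = 3): (3−5)(3−1)(3−2)(3−10) = (−2)·2·1·(−7) = 28 ≡ 6, so v_4 = 6^{−1} = 2 (mod 11).
  i = 5 (α = 10): (10−5)(10−1)(10−2)(10−3) = 5·9·8·7 = 2520 ≡ 1, so v_5 = 1^{−1} = 1 (mod 11).
  v = [1, 2, 5, 2, 1].
Step 2: syndromes of r = [8, 5, 6, 3, 4] (all sums mod 11).
  S_0 = Σ v_i r_i = 1·8 + 2·5 + 5·6 + 2·3 + 1·4 = 58 ≡ 3.
  S_1 = Σ v_i α_i r_i = 1·5·8 + 2·1·5 + 5·2·6 + 2·3·3 + 1·10·4 = 168 ≡ 3.
  α_i^2 mod 11 = [3, 1, 4, 9, 1].
  S_2 = Σ v_i α_i^2 r_i = 1·3·8 + 2·1·5 + 5·4·6 + 2·9·3 + 1·1·4 = 212 ≡ 3.
  S = (3, 3, 3) ≠ 0, so r is not a codeword (an error is present).
Step 3: locate the error. For a single error e at position i, S_ℓ = v_i·e·α_i^ℓ, so α_err = S_1/S_0.
  S_0^{−1} = 3^{−1} = 4 (mod 11), so α_err = 3·4 = 12 ≡ 1 = α_2. Error position i = 2.
  Consistency check: S_2/S_1 = 3·4 = 12 ≡ 1 = α_err ✓ (single-error assumption holds).
Step 4: error magnitude e = S_0/v_2 = S_0·∏_{j≠2}(α_2 − α_j) = 3·6 = 18 ≡ 7 (mod 11).
Step 5: correct position 2: c_2 = r_2 − e = 5 − 7 ≡ 9 (mod 11). Hence c = [8, 9, 6, 3, 4].
  Check: interpolating c through the α_i gives m(x) = 1 + 8·x (degree < 2) with m(α_i) = c_i for every i, so c is indeed a codeword.


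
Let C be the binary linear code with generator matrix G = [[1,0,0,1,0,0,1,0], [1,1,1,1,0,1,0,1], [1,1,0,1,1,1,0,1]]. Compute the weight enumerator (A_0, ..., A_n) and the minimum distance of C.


Weight distribution: A_0 = 1, A_2 = 1, A_3 = 1, A_5 = 3, A_6 = 2. Minimum distance d = 2.

Enumerate all 2^3 = 8 messages m ∈ F_2^3.
For each, compute codeword c = mG in F_2^8, then tally its weight.
  m = 000 → c = 00000000, weight = 0.
  m = 100 → c = 10010010, weight = 3.
  m = 010 → c = 11110101, weight = 6.
  m = 110 → c = 01100111, weight = 5.
  m = 001 → c = 11011101, weight = 6.
  m = 101 → c = 01001111, weight = 5.
  m = 011 → c = 00101000, weight = 2.
  m = 111 → c = 10111010, weight = 5.
Tally weights:
  weight 0: 1 codewords.
  weight 2: 1 codewords.
  weight 3: 1 codewords.
  weight 5: 3 codewords.
  weight 6: 2 codewords.
Minimum distance d = smallest w > 0 with A_w > 0 = 2.
Sanity: Σ A_w = 8 = 2^3 = 8 ✓.


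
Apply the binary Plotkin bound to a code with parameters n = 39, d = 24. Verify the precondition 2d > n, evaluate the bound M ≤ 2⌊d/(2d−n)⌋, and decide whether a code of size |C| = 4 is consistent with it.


Plotkin bound M ≤ 4; given |C| = 4 ≤ bound (satisfied).

Check applicability: 2d = 48, n = 39.
2d − n = 9 > 0, so Plotkin applies.
Compute d/(2d−n) = 24/9 ≈ 2.6667.
⌊d/(2d−n)⌋ = 2.
Plotkin bound: M ≤ 2·2 = 4.
Given |C| = 4, check: satisfied.
This |C| is at the Plotkin bound.


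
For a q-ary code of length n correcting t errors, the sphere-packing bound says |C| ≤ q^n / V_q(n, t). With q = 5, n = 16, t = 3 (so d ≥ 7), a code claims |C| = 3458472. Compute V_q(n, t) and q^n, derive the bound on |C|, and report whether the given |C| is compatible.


V_q(n, t) = 37825, q^n = 152587890625, Hamming bound = 4034048, |C| = 3458472 ≤ bound (satisfied).

Step 1: Compute V_q(n, t) = Σ_{j=0}^3 C(n, j) (q−1)^j.
  j = 0: C(16,0)·(4)^0 = 1·1 = 1.
  j = 1: C(16,1)·(4)^1 = 16·4 = 64.
  j = 2: C(16,2)·(4)^2 = 120·16 = 1920.
  j = 3: C(16,3)·(4)^3 = 560·64 = 35840.
  V_q(n, t) = 1 + 64 + 1920 + 35840 = 37825.
Step 2: q^n = 5^16 = 152587890625.
Step 3: Hamming bound ⌊q^n / V_q(n,t)⌋ = ⌊152587890625/37825⌋ = 4034048.
Step 4: Compare |C| = 3458472 to 4034048: satisfied.
The claimed |C| lies below the Hamming bound.


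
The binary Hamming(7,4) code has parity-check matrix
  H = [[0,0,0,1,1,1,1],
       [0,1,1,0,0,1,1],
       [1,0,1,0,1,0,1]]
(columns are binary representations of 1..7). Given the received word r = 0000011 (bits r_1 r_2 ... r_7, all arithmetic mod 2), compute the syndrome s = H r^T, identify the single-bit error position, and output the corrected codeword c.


s = (0, 0, 1)^T, error position = 1, corrected codeword c = 1000011

Compute s = H r^T mod 2 one row at a time:
  s_1 = 0 + 0 + 1 + 1 = 2 ≡ 0 (mod 2).
  s_2 = 0 + 0 + 1 + 1 = 2 ≡ 0 (mod 2).
  s_3 = 0 + 0 + 0 + 1 = 1 ≡ 1 (mod 2).
s = (0, 0, 1)^T — this equals column 1 of H (binary 001), so error is at position 1.
Correct: flip bit 1 of r = 0000011 to get c = 1000011.


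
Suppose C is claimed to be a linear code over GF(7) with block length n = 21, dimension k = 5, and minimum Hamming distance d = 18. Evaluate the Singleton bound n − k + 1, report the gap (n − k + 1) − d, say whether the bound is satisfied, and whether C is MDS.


Singleton RHS = n − k + 1 = 17, slack = -1, bound violated (no such code; not MDS).

Singleton bound: d ≤ n − k + 1.
Here n = 21, k = 5, so n − k + 1 = 17.
Given d = 18, check d ≤ 17: NO.
Slack = (n − k + 1) − d = -1.
The slack is negative: d = 18 exceeds n − k + 1 = 17 by 1, so the Singleton bound is violated and no linear [21, 5, 18]_7 code can exist. In particular it is not MDS (MDS requires d = n − k + 1 exactly).
Description: the claimed parameters are [21, 5, 18]_7; such a code would be impossible (violates the Singleton bound).


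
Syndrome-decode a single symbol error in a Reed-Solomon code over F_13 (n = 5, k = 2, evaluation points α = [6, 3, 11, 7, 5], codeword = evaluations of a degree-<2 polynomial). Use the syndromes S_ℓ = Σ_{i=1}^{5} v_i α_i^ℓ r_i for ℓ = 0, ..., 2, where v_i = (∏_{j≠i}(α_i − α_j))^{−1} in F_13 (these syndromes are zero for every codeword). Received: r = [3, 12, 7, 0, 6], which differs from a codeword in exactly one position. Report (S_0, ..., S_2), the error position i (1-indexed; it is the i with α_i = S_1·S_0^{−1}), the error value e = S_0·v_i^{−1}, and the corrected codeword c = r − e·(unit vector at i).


S = (10, 6, 1), error at position 3, error magnitude e = 6, c = [3, 12, 1, 0, 6].

Step 1: column multipliers v_i = (∏_{j≠i}(α_i − α_j))^{−1} mod 13.
  i = 1 (α = 6): (6−3)(6−11)(6−7)(6−5) = 3·(−5)·(−1)·1 = 15 ≡ 2, so v_1 = 2^{−1} = 7 (mod 13).
  i = 2 (α = 3): (3−6)(3−11)(3−7)(3−5) = (−3)·(−8)·(−4)·(−2) = 192 ≡ 10, so v_2 = 10^{−1} = 4 (mod 13).
  i = 3 (α = 11): (11−6)(11−3)(11−7)(11−5) = 5·8·4·6 = 960 ≡ 11, so v_3 = 11^{−1} = 6 (mod 13).
  i = 4 (α = 7): (7−6)(7−3)(7−11)(7−5) = 1·4·(−4)·2 = −32 ≡ 7, so v_4 = 7^{−1} = 2 (mod 13).
  i = 5 (α = 5): (5−6)(5−3)(5−11)(5−7) = (−1)·2·(−6)·(−2) = −24 ≡ 2, so v_5 = 2^{−1} = 7 (mod 13).
  v = [7, 4, 6, 2, 7].
Step 2: syndromes of r = [3, 12, 7, 0, 6] (all sums mod 13).
  S_0 = Σ v_i r_i = 7·3 + 4·12 + 6·7 + 2·0 + 7·6 = 153 ≡ 10.
  S_1 = Σ v_i α_i r_i = 7·6·3 + 4·3·12 + 6·11·7 + 2·7·0 + 7·5·6 = 942 ≡ 6.
  α_i^2 mod 13 = [10, 9, 4, 10, 12].
  S_2 = Σ v_i α_i^2 r_i = 7·10·3 + 4·9·12 + 6·4·7 + 2·10·0 + 7·12·6 = 1314 ≡ 1.
  S = (10, 6, 1) ≠ 0, so r is not a codeword (an error is present).
Step 3: locate the error. For a single error e at position i, S_ℓ = v_i·e·α_i^ℓ, so α_err = S_1/S_0.
  S_0^{−1} = 10^{−1} = 4 (mod 13), so α_err = 6·4 = 24 ≡ 11 = α_3. Error position i = 3.
  Consistency check: S_2/S_1 = 1·11 = 11 ≡ 11 = α_err ✓ (single-error assumption holds).
Step 4: error magnitude e = S_0/v_3 = S_0·∏_{j≠3}(α_3 − α_j) = 10·11 = 110 ≡ 6 (mod 13).
Step 5: correct position 3: c_3 = r_3 − e = 7 − 6 ≡ 1 (mod 13). Hence c = [3, 12, 1, 0, 6].
  Check: interpolating c through the α_i gives m(x) = 8 + 10·x (degree < 2) with m(α_i) = c_i for every i, so c is indeed a codeword.


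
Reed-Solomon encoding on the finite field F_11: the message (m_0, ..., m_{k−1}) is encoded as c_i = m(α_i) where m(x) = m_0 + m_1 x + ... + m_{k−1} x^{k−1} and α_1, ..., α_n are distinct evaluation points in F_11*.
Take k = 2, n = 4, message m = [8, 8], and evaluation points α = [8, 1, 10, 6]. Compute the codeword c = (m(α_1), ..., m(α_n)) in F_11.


c = [6, 5, 0, 1]

Message polynomial: m(x) = 8 + 8·x (mod 11).
For each evaluation point α_i, compute m(α_i) mod 11:
  α_1 = 8: Horner steps 8 → 6, so m(8) = 6.
  α_2 = 1: Horner steps 8 → 5, so m(1) = 5.
  α_3 = 10: Horner steps 8 → 0, so m(10) = 0.
  α_4 = 6: Horner steps 8 → 1, so m(6) = 1.
Codeword c = [6, 5, 0, 1] ∈ F_11^4.


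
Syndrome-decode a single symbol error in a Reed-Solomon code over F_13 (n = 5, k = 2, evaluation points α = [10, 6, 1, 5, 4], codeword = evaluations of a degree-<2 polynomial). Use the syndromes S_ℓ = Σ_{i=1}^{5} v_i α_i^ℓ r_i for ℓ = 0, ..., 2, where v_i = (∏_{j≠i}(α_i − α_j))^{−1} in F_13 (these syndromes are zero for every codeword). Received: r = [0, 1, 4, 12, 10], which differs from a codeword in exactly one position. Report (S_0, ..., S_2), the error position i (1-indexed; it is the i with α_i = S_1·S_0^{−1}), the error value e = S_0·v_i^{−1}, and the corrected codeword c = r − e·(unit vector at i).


S = (4, 1, 10), error at position 1, error magnitude e = 4, c = [9, 1, 4, 12, 10].

Step 1: column multipliers v_i = (∏_{j≠i}(α_i − α_j))^{−1} mod 13.
  i = 1 (α = 10): (10−6)(10−1)(10−5)(10−4) = 4·9·5·6 = 1080 ≡ 1, so v_1 = 1^{−1} = 1 (mod 13).
  i = 2 (α = 6): (6−10)(6−1)(6−5)(6−4) = (−4)·5·1·2 = −40 ≡ 12, so v_2 = 12^{−1} = 12 (mod 13).
  i = 3 (α = 1): (1−10)(1−6)(1−5)(1−4) = (−9)·(−5)·(−4)·(−3) = 540 ≡ 7, so v_3 = 7^{−1} = 2 (mod 13).
  i = 4 (α = 5): (5−10)(5−6)(5−1)(5−4) = (−5)·(−1)·4·1 = 20 ≡ 7, so v_4 = 7^{−1} = 2 (mod 13).
  i = 5 (α = 4): (4−10)(4−6)(4−1)(4−5) = (−6)·(−2)·3·(−1) = −36 ≡ 3, so v_5 = 3^{−1} = 9 (mod 13).
  v = [1, 12, 2, 2, 9].
Step 2: syndromes of r = [0, 1, 4, 12, 10] (all sums mod 13).
  S_0 = Σ v_i r_i = 1·0 + 12·1 + 2·4 + 2·12 + 9·10 = 134 ≡ 4.
  S_1 = Σ v_i α_i r_i = 1·10·0 + 12·6·1 + 2·1·4 + 2·5·12 + 9·4·10 = 560 ≡ 1.
  α_i^2 mod 13 = [9, 10, 1, 12, 3].
  S_2 = Σ v_i α_i^2 r_i = 1·9·0 + 12·10·1 + 2·1·4 + 2·12·12 + 9·3·10 = 686 ≡ 10.
  S = (4, 1, 10) ≠ 0, so r is not a codeword (an error is present).
Step 3: locate the error. For a single error e at position i, S_ℓ = v_i·e·α_i^ℓ, so α_err = S_1/S_0.
  S_0^{−1} = 4^{−1} = 10 (mod 13), so α_err = 1·10 = 10 ≡ 10 = α_1. Error position i = 1.
  Consistency check: S_2/S_1 = 10·1 = 10 ≡ 10 = α_err ✓ (single-error assumption holds).
Step 4: error magnitude e = S_0/v_1 = S_0·∏_{j≠1}(α_1 − α_j) = 4·1 = 4 ≡ 4 (mod 13).
Step 5: correct position 1: c_1 = r_1 − e = 0 − 4 ≡ 9 (mod 13). Hence c = [9, 1, 4, 12, 10].
  Check: interpolating c through the α_i gives m(x) = 2 + 2·x (degree < 2) with m(α_i) = c_i for every i, so c is indeed a codeword.


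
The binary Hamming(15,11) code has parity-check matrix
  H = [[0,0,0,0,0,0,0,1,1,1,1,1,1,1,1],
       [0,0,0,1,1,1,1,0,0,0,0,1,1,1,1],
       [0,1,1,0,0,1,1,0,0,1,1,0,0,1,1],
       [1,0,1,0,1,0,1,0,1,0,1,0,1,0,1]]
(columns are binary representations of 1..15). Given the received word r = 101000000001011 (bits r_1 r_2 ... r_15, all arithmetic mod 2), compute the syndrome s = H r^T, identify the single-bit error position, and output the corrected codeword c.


s = (1, 1, 1, 1)^T, error position = 15, corrected codeword c = 101000000001010

Compute s = H r^T mod 2 one row at a time:
  s_1 = 0 + 0 + 0 + 0 + 1 + 0 + 1 + 1 = 3 ≡ 1 (mod 2).
  s_2 = 0 + 0 + 0 + 0 + 1 + 0 + 1 + 1 = 3 ≡ 1 (mod 2).
  s_3 = 0 + 1 + 0 + 0 + 0 + 0 + 1 + 1 = 3 ≡ 1 (mod 2).
  s_4 = 1 + 1 + 0 + 0 + 0 + 0 + 0 + 1 = 3 ≡ 1 (mod 2).
s = (1, 1, 1, 1)^T — this equals column 15 of H (binary 1111), so error is at position 15.
Correct: flip bit 15 of r = 101000000001011 to get c = 101000000001010.


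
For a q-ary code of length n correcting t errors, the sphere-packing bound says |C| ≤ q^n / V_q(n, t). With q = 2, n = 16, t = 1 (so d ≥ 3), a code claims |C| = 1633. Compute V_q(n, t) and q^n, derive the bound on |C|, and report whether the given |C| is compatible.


V_q(n, t) = 17, q^n = 65536, Hamming bound = 3855, |C| = 1633 ≤ bound (satisfied).

Step 1: Compute V_q(n, t) = Σ_{j=0}^1 C(n, j) (q−1)^j.
  j = 0: C(16,0)·(1)^0 = 1·1 = 1.
  j = 1: C(16,1)·(1)^1 = 16·1 = 16.
  V_q(n, t) = 1 + 16 = 17.
Step 2: q^n = 2^16 = 65536.
Step 3: Hamming bound ⌊q^n / V_q(n,t)⌋ = ⌊65536/17⌋ = 3855.
Step 4: Compare |C| = 1633 to 3855: satisfied.
The claimed |C| lies below the Hamming bound.


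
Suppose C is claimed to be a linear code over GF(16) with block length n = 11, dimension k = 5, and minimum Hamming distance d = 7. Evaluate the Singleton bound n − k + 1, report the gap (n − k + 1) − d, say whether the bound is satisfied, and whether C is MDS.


Singleton RHS = n − k + 1 = 7, slack = 0, bound satisfied, MDS.

Singleton bound: d ≤ n − k + 1.
Here n = 11, k = 5, so n − k + 1 = 7.
Given d = 7, check d ≤ 7: YES.
Slack = (n − k + 1) − d = 0.
The code is MDS (slack = 0).
Description: the claimed parameters are [11, 5, 7]_16; such a code would be MDS (meets Singleton bound).


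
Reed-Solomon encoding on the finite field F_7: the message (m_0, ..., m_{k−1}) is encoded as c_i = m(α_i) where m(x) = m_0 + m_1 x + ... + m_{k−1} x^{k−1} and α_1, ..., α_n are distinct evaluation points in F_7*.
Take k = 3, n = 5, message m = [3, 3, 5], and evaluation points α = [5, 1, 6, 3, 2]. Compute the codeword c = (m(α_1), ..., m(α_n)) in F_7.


c = [3, 4, 5, 1, 1]

Message polynomial: m(x) = 3 + 3·x + 5·x^2 (mod 7).
For each evaluation point α_i, compute m(α_i) mod 7:
  α_1 = 5: Horner steps 5 → 0 → 3, so m(5) = 3.
  α_2 = 1: Horner steps 5 → 1 → 4, so m(1) = 4.
  α_3 = 6: Horner steps 5 → 5 → 5, so m(6) = 5.
  α_4 = 3: Horner steps 5 → 4 → 1, so m(3) = 1.
  α_5 = 2: Horner steps 5 → 6 → 1, so m(2) = 1.
Codeword c = [3, 4, 5, 1, 1] ∈ F_7^5.


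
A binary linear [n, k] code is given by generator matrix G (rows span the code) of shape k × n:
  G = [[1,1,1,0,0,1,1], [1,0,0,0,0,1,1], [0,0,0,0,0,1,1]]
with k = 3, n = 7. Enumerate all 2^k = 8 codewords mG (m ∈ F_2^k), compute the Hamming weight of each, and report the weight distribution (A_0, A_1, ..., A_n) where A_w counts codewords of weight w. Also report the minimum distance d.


Weight distribution: A_0 = 1, A_1 = 1, A_2 = 2, A_3 = 2, A_4 = 1, A_5 = 1. Minimum distance d = 1.

Enumerate all 2^3 = 8 messages m ∈ F_2^3.
For each, compute codeword c = mG in F_2^7, then tally its weight.
  m = 000 → c = 0000000, weight = 0.
  m = 100 → c = 1110011, weight = 5.
  m = 010 → c = 1000011, weight = 3.
  m = 110 → c = 0110000, weight = 2.
  m = 001 → c = 0000011, weight = 2.
  m = 101 → c = 1110000, weight = 3.
  m = 011 → c = 1000000, weight = 1.
  m = 111 → c = 0110011, weight = 4.
Tally weights:
  weight 0: 1 codewords.
  weight 1: 1 codewords.
  weight 2: 2 codewords.
  weight 3: 2 codewords.
  weight 4: 1 codewords.
  weight 5: 1 codewords.
Minimum distance d = smallest w > 0 with A_w > 0 = 1.
Sanity: Σ A_w = 8 = 2^3 = 8 ✓.


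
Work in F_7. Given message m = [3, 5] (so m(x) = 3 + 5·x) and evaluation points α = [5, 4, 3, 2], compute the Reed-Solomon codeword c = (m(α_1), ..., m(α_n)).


c = [0, 2, 4, 6]

Message polynomial: m(x) = 3 + 5·x (mod 7).
For each evaluation point α_i, compute m(α_i) mod 7:
  α_1 = 5: Horner steps 5 → 0, so m(5) = 0.
  α_2 = 4: Horner steps 5 → 2, so m(4) = 2.
  α_3 = 3: Horner steps 5 → 4, so m(3) = 4.
  α_4 = 2: Horner steps 5 → 6, so m(2) = 6.
Codeword c = [0, 2, 4, 6] ∈ F_7^4.


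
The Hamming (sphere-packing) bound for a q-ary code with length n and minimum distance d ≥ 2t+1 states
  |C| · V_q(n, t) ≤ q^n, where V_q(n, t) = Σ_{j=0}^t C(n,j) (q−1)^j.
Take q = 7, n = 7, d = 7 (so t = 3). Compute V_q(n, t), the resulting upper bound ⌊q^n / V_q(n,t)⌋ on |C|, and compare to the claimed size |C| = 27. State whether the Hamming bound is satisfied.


V_q(n, t) = 8359, q^n = 823543, Hamming bound = 98, |C| = 27 ≤ bound (satisfied).

Step 1: Compute V_q(n, t) = Σ_{j=0}^3 C(n, j) (q−1)^j.
  j = 0: C(7,0)·(6)^0 = 1·1 = 1.
  j = 1: C(7,1)·(6)^1 = 7·6 = 42.
  j = 2: C(7,2)·(6)^2 = 21·36 = 756.
  j = 3: C(7,3)·(6)^3 = 35·216 = 7560.
  V_q(n, t) = 1 + 42 + 756 + 7560 = 8359.
Step 2: q^n = 7^7 = 823543.
Step 3: Hamming bound ⌊q^n / V_q(n,t)⌋ = ⌊823543/8359⌋ = 98.
Step 4: Compare |C| = 27 to 98: satisfied.
The claimed |C| lies below the Hamming bound.


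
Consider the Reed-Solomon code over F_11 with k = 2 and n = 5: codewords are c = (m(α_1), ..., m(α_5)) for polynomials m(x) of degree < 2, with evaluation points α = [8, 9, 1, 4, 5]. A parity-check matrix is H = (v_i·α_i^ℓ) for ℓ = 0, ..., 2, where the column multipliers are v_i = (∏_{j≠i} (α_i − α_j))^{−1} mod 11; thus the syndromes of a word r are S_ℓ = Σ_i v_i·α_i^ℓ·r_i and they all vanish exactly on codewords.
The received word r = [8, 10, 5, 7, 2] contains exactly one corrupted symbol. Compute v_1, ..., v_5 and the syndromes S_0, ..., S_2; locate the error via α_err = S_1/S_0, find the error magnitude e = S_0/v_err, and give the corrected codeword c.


S = (3, 1, 4), error at position 4, error magnitude e = 7, c = [8, 10, 5, 0, 2].

Step 1: column multipliers v_i = (∏_{j≠i}(α_i − α_j))^{−1} mod 11.
  i = 1 (α = 8): (8−9)(8−1)(8−4)(8−5) = (−1)·7·4·3 = −84 ≡ 4, so v_1 = 4^{−1} = 3 (mod 11).
  i = 2 (α = 9): (9−8)(9−1)(9−4)(9−5) = 1·8·5·4 = 160 ≡ 6, so v_2 = 6^{−1} = 2 (mod 11).
  i = 3 (α = 1): (1−8)(1−9)(1−4)(1−5) = (−7)·(−8)·(−3)·(−4) = 672 ≡ 1, so v_3 = 1^{−1} = 1 (mod 11).
  i = 4 (α = 4): (4−8)(4−9)(4−1)(4−5) = (−4)·(−5)·3·(−1) = −60 ≡ 6, so v_4 = 6^{−1} = 2 (mod 11).
  i = 5 (α = 5): (5−8)(5−9)(5−1)(5−4) = (−3)·(−4)·4·1 = 48 ≡ 4, so v_5 = 4^{−1} = 3 (mod 11).
  v = [3, 2, 1, 2, 3].
Step 2: syndromes of r = [8, 10, 5, 7, 2] (all sums mod 11).
  S_0 = Σ v_i r_i = 3·8 + 2·10 + 1·5 + 2·7 + 3·2 = 69 ≡ 3.
  S_1 = Σ v_i α_i r_i = 3·8·8 + 2·9·10 + 1·1·5 + 2·4·7 + 3·5·2 = 463 ≡ 1.
  α_i^2 mod 11 = [9, 4, 1, 5, 3].
  S_2 = Σ v_i α_i^2 r_i = 3·9·8 + 2·4·10 + 1·1·5 + 2·5·7 + 3·3·2 = 389 ≡ 4.
  S = (3, 1, 4) ≠ 0, so r is not a codeword (an error is present).
Step 3: locate the error. For a single error e at position i, S_ℓ = v_i·e·α_i^ℓ, so α_err = S_1/S_0.
  S_0^{−1} = 3^{−1} = 4 (mod 11), so α_err = 1·4 = 4 ≡ 4 = α_4. Error position i = 4.
  Consistency check: S_2/S_1 = 4·1 = 4 ≡ 4 = α_err ✓ (single-error assumption holds).
Step 4: error magnitude e = S_0/v_4 = S_0·∏_{j≠4}(α_4 − α_j) = 3·6 = 18 ≡ 7 (mod 11).
Step 5: correct position 4: c_4 = r_4 − e = 7 − 7 ≡ 0 (mod 11). Hence c = [8, 10, 5, 0, 2].
  Check: interpolating c through the α_i gives m(x) = 3 + 2·x (degree < 2) with m(α_i) = c_i for every i, so c is indeed a codeword.


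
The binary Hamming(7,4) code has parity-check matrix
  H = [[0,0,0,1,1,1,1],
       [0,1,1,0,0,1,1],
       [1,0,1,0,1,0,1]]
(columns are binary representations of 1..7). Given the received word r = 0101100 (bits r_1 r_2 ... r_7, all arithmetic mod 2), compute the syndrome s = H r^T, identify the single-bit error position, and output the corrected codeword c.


s = (0, 1, 1)^T, error position = 3, corrected codeword c = 0111100

Compute s = H r^T mod 2 one row at a time:
  s_1 = 1 + 1 + 0 + 0 = 2 ≡ 0 (mod 2).
  s_2 = 1 + 0 + 0 + 0 = 1 ≡ 1 (mod 2).
  s_3 = 0 + 0 + 1 + 0 = 1 ≡ 1 (mod 2).
s = (0, 1, 1)^T — this equals column 3 of H (binary 011), so error is at position 3.
Correct: flip bit 3 of r = 0101100 to get c = 0111100.


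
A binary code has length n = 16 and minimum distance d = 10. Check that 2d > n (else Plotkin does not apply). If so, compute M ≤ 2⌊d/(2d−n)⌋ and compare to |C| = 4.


Plotkin bound M ≤ 4; given |C| = 4 ≤ bound (satisfied).

Check applicability: 2d = 20, n = 16.
2d − n = 4 > 0, so Plotkin applies.
Compute d/(2d−n) = 10/4 ≈ 2.5000.
⌊d/(2d−n)⌋ = 2.
Plotkin bound: M ≤ 2·2 = 4.
Given |C| = 4, check: satisfied.
This |C| is at the Plotkin bound.


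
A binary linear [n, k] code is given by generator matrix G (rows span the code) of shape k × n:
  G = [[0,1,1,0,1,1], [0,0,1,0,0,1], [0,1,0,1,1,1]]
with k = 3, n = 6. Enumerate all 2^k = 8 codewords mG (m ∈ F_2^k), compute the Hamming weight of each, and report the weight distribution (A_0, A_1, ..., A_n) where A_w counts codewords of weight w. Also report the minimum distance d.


Weight distribution: A_0 = 1, A_2 = 4, A_4 = 3. Minimum distance d = 2.

Enumerate all 2^3 = 8 messages m ∈ F_2^3.
For each, compute codeword c = mG in F_2^6, then tally its weight.
  m = 000 → c = 000000, weight = 0.
  m = 100 → c = 011011, weight = 4.
  m = 010 → c = 001001, weight = 2.
  m = 110 → c = 010010, weight = 2.
  m = 001 → c = 010111, weight = 4.
  m = 101 → c = 001100, weight = 2.
  m = 011 → c = 011110, weight = 4.
  m = 111 → c = 000101, weight = 2.
Tally weights:
  weight 0: 1 codewords.
  weight 2: 4 codewords.
  weight 4: 3 codewords.
Minimum distance d = smallest w > 0 with A_w > 0 = 2.
Sanity: Σ A_w = 8 = 2^3 = 8 ✓.


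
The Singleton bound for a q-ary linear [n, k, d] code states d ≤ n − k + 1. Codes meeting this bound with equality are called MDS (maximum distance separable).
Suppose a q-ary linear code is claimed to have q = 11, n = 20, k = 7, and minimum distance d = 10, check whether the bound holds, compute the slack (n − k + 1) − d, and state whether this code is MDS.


Singleton RHS = n − k + 1 = 14, slack = 4, bound satisfied, not MDS.

Singleton bound: d ≤ n − k + 1.
Here n = 20, k = 7, so n − k + 1 = 14.
Given d = 10, check d ≤ 14: YES.
Slack = (n − k + 1) − d = 4.
The code is NOT MDS (slack = 4 > 0).
Description: the claimed parameters are [20, 7, 10]_11; such a code would be non-MDS.


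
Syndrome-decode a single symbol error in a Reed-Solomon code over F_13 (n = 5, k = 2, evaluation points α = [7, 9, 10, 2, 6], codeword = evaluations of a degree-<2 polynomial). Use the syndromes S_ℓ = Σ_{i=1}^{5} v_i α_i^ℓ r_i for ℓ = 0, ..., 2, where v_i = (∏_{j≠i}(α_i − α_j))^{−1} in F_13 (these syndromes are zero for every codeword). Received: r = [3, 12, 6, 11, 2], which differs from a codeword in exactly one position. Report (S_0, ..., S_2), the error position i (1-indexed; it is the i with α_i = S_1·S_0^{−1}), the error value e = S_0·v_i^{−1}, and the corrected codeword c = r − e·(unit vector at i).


S = (2, 5, 6), error at position 2, error magnitude e = 7, c = [3, 5, 6, 11, 2].

Step 1: column multipliers v_i = (∏_{j≠i}(α_i − α_j))^{−1} mod 13.
  i = 1 (α = 7): (7−9)(7−10)(7−2)(7−6) = (−2)·(−3)·5·1 = 30 ≡ 4, so v_1 = 4^{−1} = 10 (mod 13).
  i = 2 (α = 9): (9−7)(9−10)(9−2)(9−6) = 2·(−1)·7·3 = −42 ≡ 10, so v_2 = 10^{−1} = 4 (mod 13).
  i = 3 (α = 10): (10−7)(10−9)(10−2)(10−6) = 3·1·8·4 = 96 ≡ 5, so v_3 = 5^{−1} = 8 (mod 13).
  i = 4 (α = 2): (2−7)(2−9)(2−10)(2−6) = (−5)·(−7)·(−8)·(−4) = 1120 ≡ 2, so v_4 = 2^{−1} = 7 (mod 13).
  i = 5 (α = 6): (6−7)(6−9)(6−10)(6−2) = (−1)·(−3)·(−4)·4 = −48 ≡ 4, so v_5 = 4^{−1} = 10 (mod 13).
  v = [10, 4, 8, 7, 10].
Step 2: syndromes of r = [3, 12, 6, 11, 2] (all sums mod 13).
  S_0 = Σ v_i r_i = 10·3 + 4·12 + 8·6 + 7·11 + 10·2 = 223 ≡ 2.
  S_1 = Σ v_i α_i r_i = 10·7·3 + 4·9·12 + 8·10·6 + 7·2·11 + 10·6·2 = 1396 ≡ 5.
  α_i^2 mod 13 = [10, 3, 9, 4, 10].
  S_2 = Σ v_i α_i^2 r_i = 10·10·3 + 4·3·12 + 8·9·6 + 7·4·11 + 10·10·2 = 1384 ≡ 6.
  S = (2, 5, 6) ≠ 0, so r is not a codeword (an error is present).
Step 3: locate the error. For a single error e at position i, S_ℓ = v_i·e·α_i^ℓ, so α_err = S_1/S_0.
  S_0^{−1} = 2^{−1} = 7 (mod 13), so α_err = 5·7 = 35 ≡ 9 = α_2. Error position i = 2.
  Consistency check: S_2/S_1 = 6·8 = 48 ≡ 9 = α_err ✓ (single-error assumption holds).
Step 4: error magnitude e = S_0/v_2 = S_0·∏_{j≠2}(α_2 − α_j) = 2·10 = 20 ≡ 7 (mod 13).
Step 5: correct position 2: c_2 = r_2 − e = 12 − 7 ≡ 5 (mod 13). Hence c = [3, 5, 6, 11, 2].
  Check: interpolating c through the α_i gives m(x) = 9 + 1·x (degree < 2) with m(α_i) = c_i for every i, so c is indeed a codeword.


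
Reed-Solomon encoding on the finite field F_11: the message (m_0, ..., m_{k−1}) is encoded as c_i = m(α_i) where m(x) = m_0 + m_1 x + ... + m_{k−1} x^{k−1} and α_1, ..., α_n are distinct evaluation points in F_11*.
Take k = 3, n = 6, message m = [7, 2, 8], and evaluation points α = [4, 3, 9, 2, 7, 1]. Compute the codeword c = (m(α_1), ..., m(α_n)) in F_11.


c = [0, 8, 2, 10, 6, 6]

Message polynomial: m(x) = 7 + 2·x + 8·x^2 (mod 11).
For each evaluation point α_i, compute m(α_i) mod 11:
  α_1 = 4: Horner steps 8 → 1 → 0, so m(4) = 0.
  α_2 = 3: Horner steps 8 → 4 → 8, so m(3) = 8.
  α_3 = 9: Horner steps 8 → 8 → 2, so m(9) = 2.
  α_4 = 2: Horner steps 8 → 7 → 10, so m(2) = 10.
  α_5 = 7: Horner steps 8 → 3 → 6, so m(7) = 6.
  α_6 = 1: Horner steps 8 → 10 → 6, so m(1) = 6.
Codeword c = [0, 8, 2, 10, 6, 6] ∈ F_11^6.


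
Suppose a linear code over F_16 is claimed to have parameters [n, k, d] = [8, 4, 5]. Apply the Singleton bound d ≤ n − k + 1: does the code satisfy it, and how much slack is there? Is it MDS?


Singleton RHS = n − k + 1 = 5, slack = 0, bound satisfied, MDS.

Singleton bound: d ≤ n − k + 1.
Here n = 8, k = 4, so n − k + 1 = 5.
Given d = 5, check d ≤ 5: YES.
Slack = (n − k + 1) − d = 0.
The code is MDS (slack = 0).
Description: the claimed parameters are [8, 4, 5]_16; such a code would be MDS (meets Singleton bound).
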